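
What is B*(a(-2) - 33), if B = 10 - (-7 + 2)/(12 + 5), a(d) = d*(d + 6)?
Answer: -7175/17 ≈ -422.06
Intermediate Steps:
a(d) = d*(6 + d)
B = 175/17 (B = 10 - (-5)/17 = 10 - 1*(-5/17) = 10 + 5/17 = 175/17 ≈ 10.294)
B*(a(-2) - 33) = 175*(-2*(6 - 2) - 33)/17 = 175*(-2*4 - 33)/17 = 175*(-8 - 33)/17 = (175/17)*(-41) = -7175/17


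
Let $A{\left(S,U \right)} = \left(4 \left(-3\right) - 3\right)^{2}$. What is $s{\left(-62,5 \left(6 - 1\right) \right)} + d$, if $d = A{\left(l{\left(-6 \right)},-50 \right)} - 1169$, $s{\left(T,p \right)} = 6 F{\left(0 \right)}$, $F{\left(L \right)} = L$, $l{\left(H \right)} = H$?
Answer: $-944$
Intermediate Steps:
$A{\left(S,U \right)} = 225$ ($A{\left(S,U \right)} = \left(-12 - 3\right)^{2} = \left(-15\right)^{2} = 225$)
$s{\left(T,p \right)} = 0$ ($s{\left(T,p \right)} = 6 \cdot 0 = 0$)
$d = -944$ ($d = 225 - 1169 = -944$)
$s{\left(-62,5 \left(6 - 1\right) \right)} + d = 0 - 944 = -944$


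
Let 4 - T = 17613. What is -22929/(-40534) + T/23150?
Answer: -45739214/234590525 ≈ -0.19497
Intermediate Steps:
T = -17609 (T = 4 - 1*17613 = 4 - 17613 = -17609)
-22929/(-40534) + T/23150 = -22929/(-40534) - 17609/23150 = -22929*(-1/40534) - 17609*1/23150 = 22929/40534 - 17609/23150 = -45739214/234590525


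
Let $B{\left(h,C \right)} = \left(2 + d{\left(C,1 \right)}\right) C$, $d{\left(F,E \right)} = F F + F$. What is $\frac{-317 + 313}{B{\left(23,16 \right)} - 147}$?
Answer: $- \frac{4}{4237} \approx -0.00094406$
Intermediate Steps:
$d{\left(F,E \right)} = F + F^{2}$ ($d{\left(F,E \right)} = F^{2} + F = F + F^{2}$)
$B{\left(h,C \right)} = C \left(2 + C \left(1 + C\right)\right)$ ($B{\left(h,C \right)} = \left(2 + C \left(1 + C\right)\right) C = C \left(2 + C \left(1 + C\right)\right)$)
$\frac{-317 + 313}{B{\left(23,16 \right)} - 147} = \frac{-317 + 313}{16 \left(2 + 16 \left(1 + 16\right)\right) - 147} = - \frac{4}{16 \left(2 + 16 \cdot 17\right) - 147} = - \frac{4}{16 \left(2 + 272\right) - 147} = - \frac{4}{16 \cdot 274 - 147} = - \frac{4}{4384 - 147} = - \frac{4}{4237}$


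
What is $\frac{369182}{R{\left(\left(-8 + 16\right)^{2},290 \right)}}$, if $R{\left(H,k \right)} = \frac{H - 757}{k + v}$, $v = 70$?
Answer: $- \frac{1342480}{7} \approx -1.9178 \cdot 10^{5}$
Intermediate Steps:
$R{\left(H,k \right)} = \frac{-757 + H}{70 + k}$ ($R{\left(H,k \right)} = \frac{H - 757}{k + 70} = \frac{-757 + H}{70 + k}$)
$\frac{369182}{R{\left(\left(-8 + 16\right)^{2},290 \right)}} = \frac{369182}{\frac{1}{70 + 290} \left(-757 + \left(-8 + 16\right)^{2}\right)} = \frac{369182}{\frac{1}{360} \left(-757 + 8^{2}\right)} = \frac{369182}{\frac{1}{360} \left(-757 + 64\right)} = \frac{369182}{\frac{1}{360} \left(-693\right)} = \frac{369182}{- \frac{77}{40}} = 369182 \left(- \frac{40}{77}\right) = - \frac{1342480}{7}$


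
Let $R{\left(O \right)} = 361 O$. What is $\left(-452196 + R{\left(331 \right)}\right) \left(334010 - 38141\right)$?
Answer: $-98437095645$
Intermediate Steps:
$\left(-452196 + R{\left(331 \right)}\right) \left(334010 - 38141\right) = \left(-452196 + 361 \cdot 331\right) \left(334010 - 38141\right) = \left(-452196 + 119491\right) 295869 = \left(-332705\right) 295869 = -98437095645$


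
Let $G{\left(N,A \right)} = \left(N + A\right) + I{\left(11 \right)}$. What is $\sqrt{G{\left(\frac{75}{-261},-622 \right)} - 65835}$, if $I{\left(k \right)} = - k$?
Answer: $\frac{i \sqrt{503098467}}{87} \approx 257.81 i$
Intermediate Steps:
$G{\left(N,A \right)} = -11 + A + N$ ($G{\left(N,A \right)} = \left(N + A\right) - 11 = \left(A + N\right) - 11 = -11 + A + N$)
$\sqrt{G{\left(\frac{75}{-261},-622 \right)} - 65835} = \sqrt{\left(-11 - 622 + \frac{75}{-261}\right) - 65835} = \sqrt{\left(-11 - 622 + 75 \left(- \frac{1}{261}\right)\right) - 65835} = \sqrt{\left(-11 - 622 - \frac{25}{87}\right) - 65835} = \sqrt{- \frac{55096}{87} - 65835} = \sqrt{- \frac{5782741}{87}} = \frac{i \sqrt{503098467}}{87}$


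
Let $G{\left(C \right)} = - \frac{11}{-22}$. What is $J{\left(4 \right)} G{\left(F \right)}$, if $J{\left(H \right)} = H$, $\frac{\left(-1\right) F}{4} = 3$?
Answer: $2$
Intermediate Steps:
$F = -12$ ($F = \left(-4\right) 3 = -12$)
$G{\left(C \right)} = \frac{1}{2}$ ($G{\left(C \right)} = \left(-11\right) \left(- \frac{1}{22}\right) = \frac{1}{2}$)
$J{\left(4 \right)} G{\left(F \right)} = 4 \cdot \frac{1}{2} = 2$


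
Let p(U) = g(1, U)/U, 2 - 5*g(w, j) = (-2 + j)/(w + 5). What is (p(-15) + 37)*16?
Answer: 132968/225 ≈ 590.97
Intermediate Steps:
g(w, j) = 2/5 - (-2 + j)/(5*(5 + w)) (g(w, j) = 2/5 - (-2 + j)/(5*(w + 5)) = 2/5 - (-2 + j)/(5*(5 + w)))
p(U) = (7/15 - U/30)/U (p(U) = ((12 - U + 2*1)/(5*(5 + 1)))/U = ((1/5)*(12 - U + 2)/6)/U = ((1/5)*(1/6)*(14 - U))/U = (7/15 - U/30)/U)
(p(-15) + 37)*16 = ((1/30)*(14 - 1*(-15))/(-15) + 37)*16 = ((1/30)*(-1/15)*(14 + 15) + 37)*16 = ((1/30)*(-1/15)*29 + 37)*16 = (-29/450 + 37)*16 = (16621/450)*16 = 132968/225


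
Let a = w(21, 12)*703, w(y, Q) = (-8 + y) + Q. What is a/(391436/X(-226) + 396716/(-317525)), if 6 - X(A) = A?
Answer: 323669108750/31049669447 ≈ 10.424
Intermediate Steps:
X(A) = 6 - A
w(y, Q) = -8 + Q + y
a = 17575 (a = (-8 + 12 + 21)*703 = 25*703 = 17575)
a/(391436/X(-226) + 396716/(-317525)) = 17575/(391436/(6 - 1*(-226)) + 396716/(-317525)) = 17575/(391436/(6 + 226) + 396716*(-1/317525)) = 17575/(391436/232 - 396716/317525) = 17575/(391436*(1/232) - 396716/317525) = 17575/(97859/58 - 396716/317525) = 17575/(31049669447/18416450) = 17575*(18416450/31049669447) = 323669108750/31049669447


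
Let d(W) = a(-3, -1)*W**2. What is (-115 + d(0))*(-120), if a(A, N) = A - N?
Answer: 13800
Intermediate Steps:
d(W) = -2*W**2 (d(W) = (-3 - 1*(-1))*W**2 = (-3 + 1)*W**2 = -2*W**2)
(-115 + d(0))*(-120) = (-115 - 2*0**2)*(-120) = (-115 - 2*0)*(-120) = (-115 + 0)*(-120) = -115*(-120) = 13800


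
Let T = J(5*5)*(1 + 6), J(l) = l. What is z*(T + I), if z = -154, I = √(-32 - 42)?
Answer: -26950 - 154*I*√74 ≈ -26950.0 - 1324.8*I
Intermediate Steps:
I = I*√74 (I = √(-74) = I*√74 ≈ 8.6023*I)
T = 175 (T = (5*5)*(1 + 6) = 25*7 = 175)
z*(T + I) = -154*(175 + I*√74) = -26950 - 154*I*√74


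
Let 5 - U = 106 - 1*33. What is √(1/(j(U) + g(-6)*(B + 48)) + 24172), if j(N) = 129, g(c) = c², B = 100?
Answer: √719814343485/5457 ≈ 155.47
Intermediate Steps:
U = -68 (U = 5 - (106 - 1*33) = 5 - (106 - 33) = 5 - 1*73 = 5 - 73 = -68)
√(1/(j(U) + g(-6)*(B + 48)) + 24172) = √(1/(129 + (-6)²*(100 + 48)) + 24172) = √(1/(129 + 36*148) + 24172) = √(1/(129 + 5328) + 24172) = √(1/5457 + 24172) = √(131906605/5457) = √719814343485/5457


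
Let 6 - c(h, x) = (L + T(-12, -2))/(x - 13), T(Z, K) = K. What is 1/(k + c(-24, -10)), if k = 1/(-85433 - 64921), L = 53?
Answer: 3458142/28416883 ≈ 0.12169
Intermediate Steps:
c(h, x) = 6 - 51/(-13 + x) (c(h, x) = 6 - (53 - 2)/(x - 13) = 6 - 51/(-13 + x))
k = -1/150354 (k = 1/(-150354) = -1/150354 ≈ -6.6510e-6)
1/(k + c(-24, -10)) = 1/(-1/150354 + 3*(-43 + 2*(-10))/(-13 - 10)) = 1/(-1/150354 + 3*(-43 - 20)/(-23)) = 1/(-1/150354 + 3*(-1/23)*(-63)) = 1/(-1/150354 + 189/23) = 1/(28416883/3458142) = 3458142/28416883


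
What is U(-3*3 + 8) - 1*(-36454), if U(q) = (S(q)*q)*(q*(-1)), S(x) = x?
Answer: 36455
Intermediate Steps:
U(q) = -q**3 (U(q) = (q*q)*(q*(-1)) = q**2*(-q) = -q**3)
U(-3*3 + 8) - 1*(-36454) = -(-3*3 + 8)**3 - 1*(-36454) = -(-9 + 8)**3 + 36454 = -1*(-1)**3 + 36454 = -1*(-1) + 36454 = 1 + 36454 = 36455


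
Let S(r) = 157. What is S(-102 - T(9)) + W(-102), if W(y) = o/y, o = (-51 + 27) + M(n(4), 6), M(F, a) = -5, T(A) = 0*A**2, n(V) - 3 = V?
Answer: 16043/102 ≈ 157.28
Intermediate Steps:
n(V) = 3 + V
T(A) = 0
o = -29 (o = (-51 + 27) - 5 = -24 - 5 = -29)
W(y) = -29/y
S(-102 - T(9)) + W(-102) = 157 - 29/(-102) = 157 - 29*(-1/102) = 157 + 29/102 = 16043/102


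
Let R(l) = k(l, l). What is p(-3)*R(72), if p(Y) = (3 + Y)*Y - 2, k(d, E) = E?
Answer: -144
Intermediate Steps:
R(l) = l
p(Y) = -2 + Y*(3 + Y) (p(Y) = Y*(3 + Y) - 2 = -2 + Y*(3 + Y))
p(-3)*R(72) = (-2 + (-3)**2 + 3*(-3))*72 = (-2 + 9 - 9)*72 = -2*72 = -144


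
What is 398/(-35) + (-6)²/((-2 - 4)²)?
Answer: -363/35 ≈ -10.371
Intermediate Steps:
398/(-35) + (-6)²/((-2 - 4)²) = 398*(-1/35) + 36/((-6)²) = -398/35 + 36/36 = -398/35 + 36*(1/36) = -398/35 + 1 = -363/35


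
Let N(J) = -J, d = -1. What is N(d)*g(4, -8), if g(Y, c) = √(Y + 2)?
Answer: √6 ≈ 2.4495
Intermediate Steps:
g(Y, c) = √(2 + Y)
N(d)*g(4, -8) = (-1*(-1))*√(2 + 4) = 1*√6 = √6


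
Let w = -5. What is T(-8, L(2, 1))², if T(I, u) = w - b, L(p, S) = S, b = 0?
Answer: 25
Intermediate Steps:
T(I, u) = -5 (T(I, u) = -5 - 1*0 = -5 + 0 = -5)
T(-8, L(2, 1))² = (-5)² = 25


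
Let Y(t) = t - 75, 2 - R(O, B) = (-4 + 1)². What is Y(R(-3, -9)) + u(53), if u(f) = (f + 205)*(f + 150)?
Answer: 52292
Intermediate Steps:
R(O, B) = -7 (R(O, B) = 2 - (-4 + 1)² = 2 - 1*(-3)² = 2 - 1*9 = 2 - 9 = -7)
u(f) = (150 + f)*(205 + f) (u(f) = (205 + f)*(150 + f) = (150 + f)*(205 + f))
Y(t) = -75 + t
Y(R(-3, -9)) + u(53) = (-75 - 7) + (30750 + 53² + 355*53) = -82 + (30750 + 2809 + 18815) = -82 + 52374 = 52292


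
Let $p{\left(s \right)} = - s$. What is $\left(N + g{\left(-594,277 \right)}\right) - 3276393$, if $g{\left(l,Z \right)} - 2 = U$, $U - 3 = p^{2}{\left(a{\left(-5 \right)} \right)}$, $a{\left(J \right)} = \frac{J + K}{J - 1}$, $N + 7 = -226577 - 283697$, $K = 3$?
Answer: $- \frac{34080020}{9} \approx -3.7867 \cdot 10^{6}$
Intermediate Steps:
$N = -510281$ ($N = -7 - 510274 = -510281$)
$a{\left(J \right)} = \frac{3 + J}{-1 + J}$ ($a{\left(J \right)} = \frac{J + 3}{J - 1} = \frac{3 + J}{-1 + J}$)
$U = \frac{28}{9}$ ($U = 3 + \left(- \frac{3 - 5}{-1 - 5}\right)^{2} = 3 + \left(- \frac{-2}{-6}\right)^{2} = 3 + \left(- \frac{\left(-1\right) \left(-2\right)}{6}\right)^{2} = 3 + \left(\left(-1\right) \frac{1}{3}\right)^{2} = 3 + \left(- \frac{1}{3}\right)^{2} = 3 + \frac{1}{9} = \frac{28}{9} \approx 3.1111$)
$g{\left(l,Z \right)} = \frac{46}{9}$ ($g{\left(l,Z \right)} = 2 + \frac{28}{9} = \frac{46}{9}$)
$\left(N + g{\left(-594,277 \right)}\right) - 3276393 = \left(-510281 + \frac{46}{9}\right) - 3276393 = - \frac{4592483}{9} - 3276393 = - \frac{34080020}{9}$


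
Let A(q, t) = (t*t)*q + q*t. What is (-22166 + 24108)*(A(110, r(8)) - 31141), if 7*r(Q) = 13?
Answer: -2907774078/49 ≈ -5.9342e+7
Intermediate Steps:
r(Q) = 13/7 (r(Q) = (1/7)*13 = 13/7)
A(q, t) = q*t + q*t**2 (A(q, t) = t**2*q + q*t = q*t**2 + q*t = q*t + q*t**2)
(-22166 + 24108)*(A(110, r(8)) - 31141) = (-22166 + 24108)*(110*(13/7)*(1 + 13/7) - 31141) = 1942*(110*(13/7)*(20/7) - 31141) = 1942*(28600/49 - 31141) = 1942*(-1497309/49) = -2907774078/49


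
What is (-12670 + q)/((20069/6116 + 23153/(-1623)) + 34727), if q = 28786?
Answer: 159971735088/344600477075 ≈ 0.46422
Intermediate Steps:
(-12670 + q)/((20069/6116 + 23153/(-1623)) + 34727) = (-12670 + 28786)/((20069/6116 + 23153/(-1623)) + 34727) = 16116/((20069*(1/6116) + 23153*(-1/1623)) + 34727) = 16116/((20069/6116 - 23153/1623) + 34727) = 16116/(-109031761/9926268 + 34727) = 16116/(344600477075/9926268) = 16116*(9926268/344600477075) = 159971735088/344600477075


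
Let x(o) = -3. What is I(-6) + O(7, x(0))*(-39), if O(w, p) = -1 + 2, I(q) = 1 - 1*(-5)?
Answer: -33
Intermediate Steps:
I(q) = 6 (I(q) = 1 + 5 = 6)
O(w, p) = 1
I(-6) + O(7, x(0))*(-39) = 6 + 1*(-39) = 6 - 39 = -33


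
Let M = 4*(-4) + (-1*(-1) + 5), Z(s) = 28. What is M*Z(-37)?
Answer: -280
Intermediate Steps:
M = -10 (M = -16 + (1 + 5) = -16 + 6 = -10)
M*Z(-37) = -10*28 = -280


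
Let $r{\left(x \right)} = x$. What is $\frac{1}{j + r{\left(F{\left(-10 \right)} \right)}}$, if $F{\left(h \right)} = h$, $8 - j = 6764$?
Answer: $- \frac{1}{6766} \approx -0.0001478$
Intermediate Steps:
$j = -6756$ ($j = 8 - 6764 = -6756$)
$\frac{1}{j + r{\left(F{\left(-10 \right)} \right)}} = \frac{1}{-6756 - 10} = \frac{1}{-6766} = - \frac{1}{6766}$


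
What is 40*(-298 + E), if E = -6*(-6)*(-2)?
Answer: -14800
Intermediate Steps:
E = -72 (E = 36*(-2) = -72)
40*(-298 + E) = 40*(-298 - 72) = 40*(-370) = -14800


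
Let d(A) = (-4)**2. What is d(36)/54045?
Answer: 16/54045 ≈ 0.00029605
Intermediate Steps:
d(A) = 16
d(36)/54045 = 16/54045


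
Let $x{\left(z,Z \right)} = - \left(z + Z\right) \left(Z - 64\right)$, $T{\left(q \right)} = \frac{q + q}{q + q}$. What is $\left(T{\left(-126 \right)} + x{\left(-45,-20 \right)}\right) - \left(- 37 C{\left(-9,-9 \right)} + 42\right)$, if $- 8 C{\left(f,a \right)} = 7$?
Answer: $- \frac{44267}{8} \approx -5533.4$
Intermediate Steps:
$C{\left(f,a \right)} = - \frac{7}{8}$ ($C{\left(f,a \right)} = \left(- \frac{1}{8}\right) 7 = - \frac{7}{8}$)
$T{\left(q \right)} = 1$ ($T{\left(q \right)} = \frac{2 q}{2 q} = 2 q \frac{1}{2 q} = 1$)
$x{\left(z,Z \right)} = - \left(-64 + Z\right) \left(Z + z\right)$ ($x{\left(z,Z \right)} = - \left(Z + z\right) \left(-64 + Z\right) = - \left(-64 + Z\right) \left(Z + z\right)$)
$\left(T{\left(-126 \right)} + x{\left(-45,-20 \right)}\right) - \left(- 37 C{\left(-9,-9 \right)} + 42\right) = \left(1 + \left(- \left(-20\right)^{2} + 64 \left(-20\right) + 64 \left(-45\right) - \left(-20\right) \left(-45\right)\right)\right) - \left(\left(-37\right) \left(- \frac{7}{8}\right) + 42\right) = \left(1 - 5460\right) - \left(\frac{259}{8} + 42\right) = \left(1 - 5460\right) - \frac{595}{8} = -5459 - \frac{595}{8} = - \frac{44267}{8}$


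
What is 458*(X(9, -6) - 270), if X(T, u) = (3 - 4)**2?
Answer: -123202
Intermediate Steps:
X(T, u) = 1 (X(T, u) = (-1)**2 = 1)
458*(X(9, -6) - 270) = 458*(1 - 270) = 458*(-269) = -123202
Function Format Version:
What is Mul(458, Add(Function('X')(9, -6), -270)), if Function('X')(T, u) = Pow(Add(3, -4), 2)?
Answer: -123202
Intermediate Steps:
Function('X')(T, u) = 1 (Function('X')(T, u) = Pow(-1, 2) = 1)
Mul(458, Add(Function('X')(9, -6), -270)) = Mul(458, Add(1, -270)) = Mul(458, -269) = -123202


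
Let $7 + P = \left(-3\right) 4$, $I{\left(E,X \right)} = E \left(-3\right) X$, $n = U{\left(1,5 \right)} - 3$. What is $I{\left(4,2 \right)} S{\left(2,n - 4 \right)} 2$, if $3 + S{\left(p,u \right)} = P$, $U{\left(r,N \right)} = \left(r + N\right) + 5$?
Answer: $1056$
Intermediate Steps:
$U{\left(r,N \right)} = 5 + N + r$ ($U{\left(r,N \right)} = \left(N + r\right) + 5 = 5 + N + r$)
$n = 8$ ($n = \left(5 + 5 + 1\right) - 3 = 11 - 3 = 8$)
$I{\left(E,X \right)} = - 3 E X$
$P = -19$ ($P = -7 - 12 = -19$)
$S{\left(p,u \right)} = -22$ ($S{\left(p,u \right)} = -3 - 19 = -22$)
$I{\left(4,2 \right)} S{\left(2,n - 4 \right)} 2 = \left(-3\right) 4 \cdot 2 \left(-22\right) 2 = \left(-24\right) \left(-22\right) 2 = 528 \cdot 2 = 1056$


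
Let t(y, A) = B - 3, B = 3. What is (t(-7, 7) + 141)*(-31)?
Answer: -4371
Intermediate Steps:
t(y, A) = 0 (t(y, A) = 3 - 3 = 0)
(t(-7, 7) + 141)*(-31) = (0 + 141)*(-31) = 141*(-31) = -4371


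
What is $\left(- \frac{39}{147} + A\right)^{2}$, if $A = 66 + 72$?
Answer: $\frac{45549001}{2401} \approx 18971.0$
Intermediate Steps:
$A = 138$
$\left(- \frac{39}{147} + A\right)^{2} = \left(- \frac{39}{147} + 138\right)^{2} = \left(\left(-39\right) \frac{1}{147} + 138\right)^{2} = \left(- \frac{13}{49} + 138\right)^{2} = \left(\frac{6749}{49}\right)^{2} = \frac{45549001}{2401}$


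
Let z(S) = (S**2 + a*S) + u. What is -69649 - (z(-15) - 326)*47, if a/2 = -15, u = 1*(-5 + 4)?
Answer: -86005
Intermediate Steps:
u = -1 (u = 1*(-1) = -1)
a = -30 (a = 2*(-15) = -30)
z(S) = -1 + S**2 - 30*S (z(S) = (S**2 - 30*S) - 1 = -1 + S**2 - 30*S)
-69649 - (z(-15) - 326)*47 = -69649 - ((-1 + (-15)**2 - 30*(-15)) - 326)*47 = -69649 - ((-1 + 225 + 450) - 326)*47 = -69649 - (674 - 326)*47 = -69649 - 348*47 = -69649 - 1*16356 = -69649 - 16356 = -86005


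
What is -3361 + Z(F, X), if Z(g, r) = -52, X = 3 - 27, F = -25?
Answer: -3413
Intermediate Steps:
X = -24
-3361 + Z(F, X) = -3361 - 52 = -3413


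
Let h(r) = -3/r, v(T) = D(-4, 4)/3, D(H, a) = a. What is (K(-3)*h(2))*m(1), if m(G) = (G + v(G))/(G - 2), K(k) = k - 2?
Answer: -35/2 ≈ -17.500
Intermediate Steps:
K(k) = -2 + k
v(T) = 4/3
m(G) = (4/3 + G)/(-2 + G) (m(G) = (G + 4/3)/(G - 2) = (4/3 + G)/(-2 + G))
(K(-3)*h(2))*m(1) = ((-2 - 3)*(-3/2))*((4/3 + 1)/(-2 + 1)) = (-(-15)/2)*((7/3)/(-1)) = (-5*(-3/2))*(-1*7/3) = (15/2)*(-7/3) = -35/2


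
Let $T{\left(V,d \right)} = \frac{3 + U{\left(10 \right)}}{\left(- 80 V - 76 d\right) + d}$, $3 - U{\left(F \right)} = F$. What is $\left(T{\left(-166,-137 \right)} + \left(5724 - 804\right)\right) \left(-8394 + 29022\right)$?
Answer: $\frac{2390591214288}{23555} \approx 1.0149 \cdot 10^{8}$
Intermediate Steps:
$U{\left(F \right)} = 3 - F$
$T{\left(V,d \right)} = - \frac{4}{- 80 V - 75 d}$ ($T{\left(V,d \right)} = \frac{3 + \left(3 - 10\right)}{\left(- 80 V - 76 d\right) + d} = \frac{3 + \left(3 - 10\right)}{- 80 V - 75 d} = \frac{3 - 7}{- 80 V - 75 d} = - \frac{4}{- 80 V - 75 d}$)
$\left(T{\left(-166,-137 \right)} + \left(5724 - 804\right)\right) \left(-8394 + 29022\right) = \left(\frac{4}{5 \left(15 \left(-137\right) + 16 \left(-166\right)\right)} + \left(5724 - 804\right)\right) \left(-8394 + 29022\right) = \left(\frac{4}{5 \left(-2055 - 2656\right)} + \left(5724 - 804\right)\right) 20628 = \left(\frac{4}{5 \left(-4711\right)} + 4920\right) 20628 = \left(\frac{4}{5} \left(- \frac{1}{4711}\right) + 4920\right) 20628 = \left(- \frac{4}{23555} + 4920\right) 20628 = \frac{115890596}{23555} \cdot 20628 = \frac{2390591214288}{23555}$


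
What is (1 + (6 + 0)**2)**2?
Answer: 1369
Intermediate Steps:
(1 + (6 + 0)**2)**2 = (1 + 6**2)**2 = (1 + 36)**2 = 37**2 = 1369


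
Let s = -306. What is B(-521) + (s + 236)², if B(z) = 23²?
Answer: 5429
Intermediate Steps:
B(z) = 529
B(-521) + (s + 236)² = 529 + (-306 + 236)² = 529 + (-70)² = 529 + 4900 = 5429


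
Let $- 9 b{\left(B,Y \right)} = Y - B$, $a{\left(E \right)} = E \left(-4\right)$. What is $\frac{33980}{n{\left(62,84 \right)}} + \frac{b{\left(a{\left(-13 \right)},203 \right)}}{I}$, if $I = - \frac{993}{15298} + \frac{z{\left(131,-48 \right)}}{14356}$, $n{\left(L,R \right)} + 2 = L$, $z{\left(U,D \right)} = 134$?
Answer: $\frac{11921769020}{13731273} \approx 868.22$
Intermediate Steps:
$n{\left(L,R \right)} = -2 + L$
$a{\left(E \right)} = - 4 E$
$b{\left(B,Y \right)} = - \frac{Y}{9} + \frac{B}{9}$ ($b{\left(B,Y \right)} = - \frac{Y - B}{9} = - \frac{Y}{9} + \frac{B}{9}$)
$I = - \frac{1525697}{27452261}$ ($I = - \frac{993}{15298} + \frac{134}{14356} = \left(-993\right) \frac{1}{15298} + 134 \cdot \frac{1}{14356} = - \frac{993}{15298} + \frac{67}{7178} = - \frac{1525697}{27452261} \approx -0.055576$)
$\frac{33980}{n{\left(62,84 \right)}} + \frac{b{\left(a{\left(-13 \right)},203 \right)}}{I} = \frac{33980}{-2 + 62} + \frac{\left(- \frac{1}{9}\right) 203 + \frac{\left(-4\right) \left(-13\right)}{9}}{- \frac{1525697}{27452261}} = \frac{33980}{60} + \left(- \frac{203}{9} + \frac{1}{9} \cdot 52\right) \left(- \frac{27452261}{1525697}\right) = 33980 \cdot \frac{1}{60} + \left(- \frac{203}{9} + \frac{52}{9}\right) \left(- \frac{27452261}{1525697}\right) = \frac{1699}{3} - - \frac{4145291411}{13731273} = \frac{1699}{3} + \frac{4145291411}{13731273} = \frac{11921769020}{13731273}$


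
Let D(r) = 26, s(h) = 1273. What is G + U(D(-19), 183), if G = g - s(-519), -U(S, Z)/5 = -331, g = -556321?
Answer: -555939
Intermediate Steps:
U(S, Z) = 1655 (U(S, Z) = -5*(-331) = 1655)
G = -557594 (G = -556321 - 1*1273 = -556321 - 1273 = -557594)
G + U(D(-19), 183) = -557594 + 1655 = -555939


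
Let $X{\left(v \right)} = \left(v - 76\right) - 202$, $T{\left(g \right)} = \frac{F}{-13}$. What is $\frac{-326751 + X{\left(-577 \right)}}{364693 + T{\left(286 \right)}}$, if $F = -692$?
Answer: $- \frac{1419626}{1580567} \approx -0.89818$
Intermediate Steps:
$T{\left(g \right)} = \frac{692}{13}$ ($T{\left(g \right)} = - \frac{692}{-13} = \left(-692\right) \left(- \frac{1}{13}\right) = \frac{692}{13}$)
$X{\left(v \right)} = -278 + v$ ($X{\left(v \right)} = \left(-76 + v\right) - 202 = -278 + v$)
$\frac{-326751 + X{\left(-577 \right)}}{364693 + T{\left(286 \right)}} = \frac{-326751 - 855}{364693 + \frac{692}{13}} = \frac{-326751 - 855}{\frac{4741701}{13}} = \left(-327606\right) \frac{13}{4741701} = - \frac{1419626}{1580567}$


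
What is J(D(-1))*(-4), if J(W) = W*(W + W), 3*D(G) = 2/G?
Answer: -32/9 ≈ -3.5556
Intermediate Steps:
D(G) = 2/(3*G) (D(G) = (2/G)/3 = 2/(3*G))
J(W) = 2*W² (J(W) = W*(2*W) = 2*W²)
J(D(-1))*(-4) = (2*((⅔)/(-1))²)*(-4) = (2*((⅔)*(-1))²)*(-4) = (2*(-⅔)²)*(-4) = (2*(4/9))*(-4) = (8/9)*(-4) = -32/9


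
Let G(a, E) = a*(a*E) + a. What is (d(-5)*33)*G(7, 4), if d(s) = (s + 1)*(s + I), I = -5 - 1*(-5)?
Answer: 133980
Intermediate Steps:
I = 0 (I = -5 + 5 = 0)
d(s) = s*(1 + s) (d(s) = (s + 1)*(s + 0) = (1 + s)*s = s*(1 + s))
G(a, E) = a + E*a² (G(a, E) = a*(E*a) + a = E*a² + a = a + E*a²)
(d(-5)*33)*G(7, 4) = (-5*(1 - 5)*33)*(7*(1 + 4*7)) = (-5*(-4)*33)*(7*(1 + 28)) = (20*33)*(7*29) = 660*203 = 133980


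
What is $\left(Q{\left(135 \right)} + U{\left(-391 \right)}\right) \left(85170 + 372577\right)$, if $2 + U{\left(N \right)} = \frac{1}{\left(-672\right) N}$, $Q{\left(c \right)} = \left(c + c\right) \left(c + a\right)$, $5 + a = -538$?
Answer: $- \frac{13249617749620781}{262752} \approx -5.0426 \cdot 10^{10}$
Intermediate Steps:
$a = -543$ ($a = -5 - 538 = -543$)
$Q{\left(c \right)} = 2 c \left(-543 + c\right)$ ($Q{\left(c \right)} = \left(c + c\right) \left(c - 543\right) = 2 c \left(-543 + c\right)$)
$U{\left(N \right)} = -2 - \frac{1}{672 N}$ ($U{\left(N \right)} = -2 + \frac{1}{\left(-672\right) N} = -2 - \frac{1}{672 N}$)
$\left(Q{\left(135 \right)} + U{\left(-391 \right)}\right) \left(85170 + 372577\right) = \left(2 \cdot 135 \left(-543 + 135\right) - \left(2 + \frac{1}{672 \left(-391\right)}\right)\right) \left(85170 + 372577\right) = \left(2 \cdot 135 \left(-408\right) - \frac{525503}{262752}\right) 457747 = \left(-110160 + \left(-2 + \frac{1}{262752}\right)\right) 457747 = \left(-110160 - \frac{525503}{262752}\right) 457747 = \left(- \frac{28945285823}{262752}\right) 457747 = - \frac{13249617749620781}{262752}$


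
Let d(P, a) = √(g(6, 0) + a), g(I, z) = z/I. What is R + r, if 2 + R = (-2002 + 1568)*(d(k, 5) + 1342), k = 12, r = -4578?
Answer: -587008 - 434*√5 ≈ -5.8798e+5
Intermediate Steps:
d(P, a) = √a (d(P, a) = √(0/6 + a) = √(0*(⅙) + a) = √(0 + a) = √a)
R = -582430 - 434*√5 (R = -2 + (-2002 + 1568)*(√5 + 1342) = -2 - 434*(1342 + √5) = -2 + (-582428 - 434*√5) = -582430 - 434*√5 ≈ -5.8340e+5)
R + r = (-582430 - 434*√5) - 4578 = -587008 - 434*√5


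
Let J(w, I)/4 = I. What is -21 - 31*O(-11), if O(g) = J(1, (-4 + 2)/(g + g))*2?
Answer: -479/11 ≈ -43.545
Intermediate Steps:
J(w, I) = 4*I
O(g) = -8/g (O(g) = (4*((-4 + 2)/(g + g)))*2 = (4*(-2*1/(2*g)))*2 = (4*(-1/g))*2 = -4/g*2 = -8/g)
-21 - 31*O(-11) = -21 - (-248)/(-11) = -21 - (-248)*(-1)/11 = -21 - 31*8/11 = -21 - 248/11 = -479/11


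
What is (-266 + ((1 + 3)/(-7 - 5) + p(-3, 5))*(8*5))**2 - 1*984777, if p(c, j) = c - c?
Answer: -8160749/9 ≈ -9.0675e+5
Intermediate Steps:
p(c, j) = 0
(-266 + ((1 + 3)/(-7 - 5) + p(-3, 5))*(8*5))**2 - 1*984777 = (-266 + ((1 + 3)/(-7 - 5) + 0)*(8*5))**2 - 1*984777 = (-266 + (4/(-12) + 0)*40)**2 - 984777 = (-266 + (4*(-1/12) + 0)*40)**2 - 984777 = (-266 + (-1/3 + 0)*40)**2 - 984777 = (-266 - 1/3*40)**2 - 984777 = (-266 - 40/3)**2 - 984777 = (-838/3)**2 - 984777 = 702244/9 - 984777 = -8160749/9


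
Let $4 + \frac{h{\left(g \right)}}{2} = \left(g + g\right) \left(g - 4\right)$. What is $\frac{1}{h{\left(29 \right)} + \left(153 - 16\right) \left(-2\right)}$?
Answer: $\frac{1}{2618} \approx 0.00038197$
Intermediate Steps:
$h{\left(g \right)} = -8 + 4 g \left(-4 + g\right)$ ($h{\left(g \right)} = -8 + 2 \left(g + g\right) \left(g - 4\right) = -8 + 2 \cdot 2 g \left(-4 + g\right) = -8 + 4 g \left(-4 + g\right)$)
$\frac{1}{h{\left(29 \right)} + \left(153 - 16\right) \left(-2\right)} = \frac{1}{\left(-8 - 464 + 4 \cdot 29^{2}\right) + \left(153 - 16\right) \left(-2\right)} = \frac{1}{\left(-8 - 464 + 4 \cdot 841\right) + \left(153 - 16\right) \left(-2\right)} = \frac{1}{\left(-8 - 464 + 3364\right) + 137 \left(-2\right)} = \frac{1}{2892 - 274} = \frac{1}{2618}$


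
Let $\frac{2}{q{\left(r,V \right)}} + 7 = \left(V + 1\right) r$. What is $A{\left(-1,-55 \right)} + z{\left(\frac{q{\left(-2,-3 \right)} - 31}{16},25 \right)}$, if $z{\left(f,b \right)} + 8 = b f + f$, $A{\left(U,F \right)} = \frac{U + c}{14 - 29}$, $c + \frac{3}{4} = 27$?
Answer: $- \frac{7337}{120} \approx -61.142$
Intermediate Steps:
$c = \frac{105}{4}$ ($c = - \frac{3}{4} + 27 = \frac{105}{4} \approx 26.25$)
$q{\left(r,V \right)} = \frac{2}{-7 + r \left(1 + V\right)}$ ($q{\left(r,V \right)} = \frac{2}{-7 + \left(V + 1\right) r} = \frac{2}{-7 + \left(1 + V\right) r} = \frac{2}{-7 + r \left(1 + V\right)}$)
$A{\left(U,F \right)} = - \frac{7}{4} - \frac{U}{15}$ ($A{\left(U,F \right)} = \frac{U + \frac{105}{4}}{14 - 29} = \frac{\frac{105}{4} + U}{-15} = \left(\frac{105}{4} + U\right) \left(- \frac{1}{15}\right) = - \frac{7}{4} - \frac{U}{15}$)
$z{\left(f,b \right)} = -8 + f + b f$ ($z{\left(f,b \right)} = -8 + \left(b f + f\right) = -8 + \left(f + b f\right) = -8 + f + b f$)
$A{\left(-1,-55 \right)} + z{\left(\frac{q{\left(-2,-3 \right)} - 31}{16},25 \right)} = \left(- \frac{7}{4} - - \frac{1}{15}\right) + \left(-8 + \frac{\frac{2}{-7 - 2 - -6} - 31}{16} + 25 \frac{\frac{2}{-7 - 2 - -6} - 31}{16}\right) = \left(- \frac{7}{4} + \frac{1}{15}\right) + \left(-8 + \left(\frac{2}{-7 - 2 + 6} - 31\right) \frac{1}{16} + 25 \left(\frac{2}{-7 - 2 + 6} - 31\right) \frac{1}{16}\right) = - \frac{101}{60} + \left(-8 + \left(\frac{2}{-3} - 31\right) \frac{1}{16} + 25 \left(\frac{2}{-3} - 31\right) \frac{1}{16}\right) = - \frac{101}{60} + \left(-8 + \left(2 \left(- \frac{1}{3}\right) - 31\right) \frac{1}{16} + 25 \left(2 \left(- \frac{1}{3}\right) - 31\right) \frac{1}{16}\right) = - \frac{101}{60} + \left(-8 + \left(- \frac{2}{3} - 31\right) \frac{1}{16} + 25 \left(- \frac{2}{3} - 31\right) \frac{1}{16}\right) = - \frac{101}{60} - \left(\frac{479}{48} - \left(- \frac{2375}{3}\right) \frac{1}{16}\right) = - \frac{101}{60} - \frac{1427}{24} = - \frac{7337}{120}$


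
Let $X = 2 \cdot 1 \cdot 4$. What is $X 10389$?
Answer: $83112$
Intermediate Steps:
$X = 8$ ($X = 2 \cdot 4 = 8$)
$X 10389 = 8 \cdot 10389 = 83112$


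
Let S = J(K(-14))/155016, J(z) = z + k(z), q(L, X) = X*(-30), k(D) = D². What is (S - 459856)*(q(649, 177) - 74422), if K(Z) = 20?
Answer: 236820774670418/6459 ≈ 3.6665e+10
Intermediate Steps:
q(L, X) = -30*X
J(z) = z + z²
S = 35/12918 (S = (20*(1 + 20))/155016 = (20*21)*(1/155016) = 420*(1/155016) = 35/12918 ≈ 0.0027094)
(S - 459856)*(q(649, 177) - 74422) = (35/12918 - 459856)*(-30*177 - 74422) = -5940419773*(-5310 - 74422)/12918 = -5940419773/12918*(-79732) = 236820774670418/6459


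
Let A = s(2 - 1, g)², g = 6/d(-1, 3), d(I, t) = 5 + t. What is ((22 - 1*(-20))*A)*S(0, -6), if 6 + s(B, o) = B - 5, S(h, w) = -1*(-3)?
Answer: 12600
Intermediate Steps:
S(h, w) = 3
g = ¾ (g = 6/(5 + 3) = 6/8 = 6*(⅛) = ¾ ≈ 0.75000)
s(B, o) = -11 + B (s(B, o) = -6 + (B - 5) = -6 + (-5 + B) = -11 + B)
A = 100 (A = (-11 + (2 - 1))² = (-11 + 1)² = (-10)² = 100)
((22 - 1*(-20))*A)*S(0, -6) = ((22 - 1*(-20))*100)*3 = ((22 + 20)*100)*3 = (42*100)*3 = 4200*3 = 12600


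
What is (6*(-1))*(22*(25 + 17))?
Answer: -5544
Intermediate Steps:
(6*(-1))*(22*(25 + 17)) = -132*42 = -6*924 = -5544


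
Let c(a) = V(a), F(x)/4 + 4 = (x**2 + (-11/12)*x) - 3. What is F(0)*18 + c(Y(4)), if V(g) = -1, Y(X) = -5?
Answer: -505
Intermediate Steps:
F(x) = -28 + 4*x**2 - 11*x/3 (F(x) = -16 + 4*((x**2 + (-11/12)*x) - 3) = -16 + 4*((x**2 + (-11*1/12)*x) - 3) = -16 + 4*((x**2 - 11*x/12) - 3) = -16 + 4*(-3 + x**2 - 11*x/12) = -16 + (-12 + 4*x**2 - 11*x/3) = -28 + 4*x**2 - 11*x/3)
c(a) = -1
F(0)*18 + c(Y(4)) = (-28 + 4*0**2 - 11/3*0)*18 - 1 = (-28 + 4*0 + 0)*18 - 1 = (-28 + 0 + 0)*18 - 1 = -28*18 - 1 = -504 - 1 = -505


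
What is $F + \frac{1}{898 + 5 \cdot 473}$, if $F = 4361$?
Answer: $\frac{14229944}{3263} \approx 4361.0$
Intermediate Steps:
$F + \frac{1}{898 + 5 \cdot 473} = 4361 + \frac{1}{898 + 5 \cdot 473} = 4361 + \frac{1}{898 + 2365} = 4361 + \frac{1}{3263} = \frac{14229944}{3263}$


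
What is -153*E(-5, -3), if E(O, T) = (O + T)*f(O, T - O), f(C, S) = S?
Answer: 2448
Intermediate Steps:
E(O, T) = (O + T)*(T - O)
-153*E(-5, -3) = -153*((-3)² - 1*(-5)²) = -153*(9 - 1*25) = -153*(9 - 25) = -153*(-16) = 2448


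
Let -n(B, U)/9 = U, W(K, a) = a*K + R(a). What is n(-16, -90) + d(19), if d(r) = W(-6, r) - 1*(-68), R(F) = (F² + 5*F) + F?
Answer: 1239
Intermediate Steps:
R(F) = F² + 6*F
W(K, a) = K*a + a*(6 + a) (W(K, a) = a*K + a*(6 + a) = K*a + a*(6 + a))
n(B, U) = -9*U
d(r) = 68 + r² (d(r) = r*(6 - 6 + r) - 1*(-68) = r*r + 68 = r² + 68 = 68 + r²)
n(-16, -90) + d(19) = -9*(-90) + (68 + 19²) = 810 + (68 + 361) = 810 + 429 = 1239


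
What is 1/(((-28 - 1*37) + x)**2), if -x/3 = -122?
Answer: 1/90601 ≈ 1.1037e-5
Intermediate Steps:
x = 366 (x = -3*(-122) = 366)
1/(((-28 - 1*37) + x)**2) = 1/(((-28 - 1*37) + 366)**2) = 1/(((-28 - 37) + 366)**2) = 1/((-65 + 366)**2) = 1/(301**2) = 1/90601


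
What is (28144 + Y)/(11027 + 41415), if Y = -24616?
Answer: 1764/26221 ≈ 0.067274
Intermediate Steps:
(28144 + Y)/(11027 + 41415) = (28144 - 24616)/(11027 + 41415) = 3528/52442 = 3528*(1/52442) = 1764/26221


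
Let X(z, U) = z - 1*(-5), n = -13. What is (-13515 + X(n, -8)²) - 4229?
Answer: -17680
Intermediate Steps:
X(z, U) = 5 + z (X(z, U) = z + 5 = 5 + z)
(-13515 + X(n, -8)²) - 4229 = (-13515 + (5 - 13)²) - 4229 = (-13515 + (-8)²) - 4229 = (-13515 + 64) - 4229 = -13451 - 4229 = -17680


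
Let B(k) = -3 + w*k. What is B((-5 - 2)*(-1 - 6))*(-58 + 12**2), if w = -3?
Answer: -12900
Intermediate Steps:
B(k) = -3 - 3*k
B((-5 - 2)*(-1 - 6))*(-58 + 12**2) = (-3 - 3*(-5 - 2)*(-1 - 6))*(-58 + 12**2) = (-3 - (-21)*(-7))*(-58 + 144) = (-3 - 3*49)*86 = (-3 - 147)*86 = -150*86 = -12900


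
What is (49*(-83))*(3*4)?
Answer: -48804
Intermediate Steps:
(49*(-83))*(3*4) = -4067*12 = -48804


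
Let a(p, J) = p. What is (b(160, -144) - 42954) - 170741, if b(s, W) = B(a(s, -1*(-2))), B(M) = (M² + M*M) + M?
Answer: -162335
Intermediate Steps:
B(M) = M + 2*M² (B(M) = (M² + M²) + M = 2*M² + M = M + 2*M²)
b(s, W) = s*(1 + 2*s)
(b(160, -144) - 42954) - 170741 = (160*(1 + 2*160) - 42954) - 170741 = (160*(1 + 320) - 42954) - 170741 = (160*321 - 42954) - 170741 = (51360 - 42954) - 170741 = 8406 - 170741 = -162335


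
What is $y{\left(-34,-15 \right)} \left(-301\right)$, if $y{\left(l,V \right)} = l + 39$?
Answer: $-1505$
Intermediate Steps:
$y{\left(l,V \right)} = 39 + l$
$y{\left(-34,-15 \right)} \left(-301\right) = \left(39 - 34\right) \left(-301\right) = 5 \left(-301\right) = -1505$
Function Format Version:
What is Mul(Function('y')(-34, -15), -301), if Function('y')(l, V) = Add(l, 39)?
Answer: -1505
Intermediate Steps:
Function('y')(l, V) = Add(39, l)
Mul(Function('y')(-34, -15), -301) = Mul(Add(39, -34), -301) = Mul(5, -301) = -1505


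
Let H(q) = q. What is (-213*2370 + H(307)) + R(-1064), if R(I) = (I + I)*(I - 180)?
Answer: 2142729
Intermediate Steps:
R(I) = 2*I*(-180 + I) (R(I) = (2*I)*(-180 + I) = 2*I*(-180 + I))
(-213*2370 + H(307)) + R(-1064) = (-213*2370 + 307) + 2*(-1064)*(-180 - 1064) = (-504810 + 307) + 2*(-1064)*(-1244) = -504503 + 2647232 = 2142729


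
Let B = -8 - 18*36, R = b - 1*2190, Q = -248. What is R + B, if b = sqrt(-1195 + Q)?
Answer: -2846 + I*sqrt(1443) ≈ -2846.0 + 37.987*I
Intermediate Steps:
b = I*sqrt(1443) (b = sqrt(-1195 - 248) = sqrt(-1443) = I*sqrt(1443) ≈ 37.987*I)
R = -2190 + I*sqrt(1443) (R = I*sqrt(1443) - 1*2190 = I*sqrt(1443) - 2190 = -2190 + I*sqrt(1443) ≈ -2190.0 + 37.987*I)
B = -656 (B = -8 - 648 = -656)
R + B = (-2190 + I*sqrt(1443)) - 656 = -2846 + I*sqrt(1443)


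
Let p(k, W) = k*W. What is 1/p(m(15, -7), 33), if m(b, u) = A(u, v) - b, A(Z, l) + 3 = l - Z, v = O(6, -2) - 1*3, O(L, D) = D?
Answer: -1/528 ≈ -0.0018939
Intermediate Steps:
v = -5 (v = -2 - 1*3 = -2 - 3 = -5)
A(Z, l) = -3 + l - Z (A(Z, l) = -3 + (l - Z) = -3 + l - Z)
m(b, u) = -8 - b - u (m(b, u) = (-3 - 5 - u) - b = (-8 - u) - b = -8 - b - u)
p(k, W) = W*k
1/p(m(15, -7), 33) = 1/(33*(-8 - 1*15 - 1*(-7))) = 1/(33*(-8 - 15 + 7)) = 1/(33*(-16)) = 1/(-528) = -1/528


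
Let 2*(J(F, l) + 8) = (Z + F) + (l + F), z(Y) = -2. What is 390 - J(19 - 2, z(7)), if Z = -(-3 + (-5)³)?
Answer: 318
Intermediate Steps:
Z = 128 (Z = -(-3 - 125) = -1*(-128) = 128)
J(F, l) = 56 + F + l/2 (J(F, l) = -8 + ((128 + F) + (l + F))/2 = -8 + ((128 + F) + (F + l))/2 = -8 + (128 + l + 2*F)/2 = -8 + (64 + F + l/2) = 56 + F + l/2)
390 - J(19 - 2, z(7)) = 390 - (56 + (19 - 2) + (½)*(-2)) = 390 - (56 + 17 - 1) = 390 - 1*72 = 390 - 72 = 318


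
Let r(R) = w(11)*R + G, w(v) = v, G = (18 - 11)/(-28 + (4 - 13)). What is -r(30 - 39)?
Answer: 3670/37 ≈ 99.189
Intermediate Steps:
G = -7/37 (G = 7/(-28 - 9) = 7/(-37) = 7*(-1/37) = -7/37 ≈ -0.18919)
r(R) = -7/37 + 11*R (r(R) = 11*R - 7/37 = -7/37 + 11*R)
-r(30 - 39) = -(-7/37 + 11*(30 - 39)) = -(-7/37 + 11*(-9)) = -(-7/37 - 99) = -1*(-3670/37) = 3670/37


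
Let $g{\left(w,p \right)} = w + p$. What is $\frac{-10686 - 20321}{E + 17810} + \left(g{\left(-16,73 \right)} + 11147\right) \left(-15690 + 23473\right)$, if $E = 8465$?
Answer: $\frac{2291199202293}{26275} \approx 8.7201 \cdot 10^{7}$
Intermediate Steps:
$g{\left(w,p \right)} = p + w$
$\frac{-10686 - 20321}{E + 17810} + \left(g{\left(-16,73 \right)} + 11147\right) \left(-15690 + 23473\right) = \frac{-10686 - 20321}{8465 + 17810} + \left(\left(73 - 16\right) + 11147\right) \left(-15690 + 23473\right) = - \frac{31007}{26275} + \left(57 + 11147\right) 7783 = \left(-31007\right) \frac{1}{26275} + 11204 \cdot 7783 = - \frac{31007}{26275} + 87200732 = \frac{2291199202293}{26275}$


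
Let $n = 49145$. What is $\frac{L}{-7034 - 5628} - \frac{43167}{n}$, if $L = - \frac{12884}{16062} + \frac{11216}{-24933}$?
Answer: $- \frac{6079627107996414}{6922346056696265} \approx -0.87826$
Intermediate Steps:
$L = - \frac{27854898}{22248547}$ ($L = \left(-12884\right) \frac{1}{16062} + 11216 \left(- \frac{1}{24933}\right) = - \frac{6442}{8031} - \frac{11216}{24933} = - \frac{27854898}{22248547} \approx -1.252$)
$\frac{L}{-7034 - 5628} - \frac{43167}{n} = - \frac{27854898}{22248547 \left(-7034 - 5628\right)} - \frac{43167}{49145} = - \frac{27854898}{22248547 \left(-12662\right)} - \frac{43167}{49145} = \left(- \frac{27854898}{22248547}\right) \left(- \frac{1}{12662}\right) - \frac{43167}{49145} = \frac{13927449}{140855551057} - \frac{43167}{49145} = - \frac{6079627107996414}{6922346056696265}$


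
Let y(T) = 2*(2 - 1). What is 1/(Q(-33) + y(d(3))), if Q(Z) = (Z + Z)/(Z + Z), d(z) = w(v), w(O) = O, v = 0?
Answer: ⅓ ≈ 0.33333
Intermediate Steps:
d(z) = 0
y(T) = 2 (y(T) = 2*1 = 2)
Q(Z) = 1 (Q(Z) = (2*Z)/((2*Z)) = (2*Z)*(1/(2*Z)) = 1)
1/(Q(-33) + y(d(3))) = 1/(1 + 2) = 1/3 = ⅓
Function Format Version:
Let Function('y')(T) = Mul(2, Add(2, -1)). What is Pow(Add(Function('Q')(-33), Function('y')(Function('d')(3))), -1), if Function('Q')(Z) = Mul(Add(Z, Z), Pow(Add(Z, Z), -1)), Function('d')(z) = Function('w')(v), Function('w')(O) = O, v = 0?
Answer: Rational(1, 3) ≈ 0.33333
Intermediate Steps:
Function('d')(z) = 0
Function('y')(T) = 2 (Function('y')(T) = Mul(2, 1) = 2)
Function('Q')(Z) = 1 (Function('Q')(Z) = Mul(Mul(2, Z), Pow(Mul(2, Z), -1)) = Mul(Mul(2, Z), Mul(Rational(1, 2), Pow(Z, -1))) = 1)
Pow(Add(Function('Q')(-33), Function('y')(Function('d')(3))), -1) = Pow(Add(1, 2), -1) = Pow(3, -1) = Rational(1, 3)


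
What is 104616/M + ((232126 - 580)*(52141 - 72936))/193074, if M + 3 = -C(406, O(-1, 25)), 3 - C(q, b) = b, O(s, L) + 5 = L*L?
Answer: -34954890469/1411279 ≈ -24768.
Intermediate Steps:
O(s, L) = -5 + L² (O(s, L) = -5 + L*L = -5 + L²)
C(q, b) = 3 - b
M = 614 (M = -3 - (3 - (-5 + 25²)) = -3 - (3 - (-5 + 625)) = -3 - (3 - 1*620) = -3 - (3 - 620) = -3 - 1*(-617) = -3 + 617 = 614)
104616/M + ((232126 - 580)*(52141 - 72936))/193074 = 104616/614 + ((232126 - 580)*(52141 - 72936))/193074 = 104616*(1/614) + (231546*(-20795))*(1/193074) = 52308/307 - 4814999070*1/193074 = 52308/307 - 114642835/4597 = -34954890469/1411279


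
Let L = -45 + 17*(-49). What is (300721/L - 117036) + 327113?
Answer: 184146885/878 ≈ 2.0973e+5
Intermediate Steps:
L = -878 (L = -45 - 833 = -878)
(300721/L - 117036) + 327113 = (300721/(-878) - 117036) + 327113 = (300721*(-1/878) - 117036) + 327113 = (-300721/878 - 117036) + 327113 = -103058329/878 + 327113 = 184146885/878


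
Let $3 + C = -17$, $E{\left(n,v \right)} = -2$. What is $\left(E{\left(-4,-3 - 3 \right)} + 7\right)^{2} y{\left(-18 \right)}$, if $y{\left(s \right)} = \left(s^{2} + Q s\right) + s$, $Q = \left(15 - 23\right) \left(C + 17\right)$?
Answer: $-3150$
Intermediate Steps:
$C = -20$ ($C = -3 - 17 = -20$)
$Q = 24$ ($Q = \left(15 - 23\right) \left(-20 + 17\right) = \left(-8\right) \left(-3\right) = 24$)
$y{\left(s \right)} = s^{2} + 25 s$ ($y{\left(s \right)} = \left(s^{2} + 24 s\right) + s = s^{2} + 25 s$)
$\left(E{\left(-4,-3 - 3 \right)} + 7\right)^{2} y{\left(-18 \right)} = \left(-2 + 7\right)^{2} \left(- 18 \left(25 - 18\right)\right) = 5^{2} \left(\left(-18\right) 7\right) = 25 \left(-126\right) = -3150$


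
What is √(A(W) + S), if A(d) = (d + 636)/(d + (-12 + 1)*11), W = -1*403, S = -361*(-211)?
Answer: 3*√580961289/262 ≈ 275.99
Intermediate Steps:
S = 76171
W = -403
A(d) = (636 + d)/(-121 + d) (A(d) = (636 + d)/(d - 11*11) = (636 + d)/(d - 121) = (636 + d)/(-121 + d))
√(A(W) + S) = √((636 - 403)/(-121 - 403) + 76171) = √(233/(-524) + 76171) = √(-1/524*233 + 76171) = √(-233/524 + 76171) = √(39913371/524) = 3*√580961289/262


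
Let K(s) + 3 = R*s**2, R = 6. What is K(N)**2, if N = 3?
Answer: 2601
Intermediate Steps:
K(s) = -3 + 6*s**2
K(N)**2 = (-3 + 6*3**2)**2 = (-3 + 6*9)**2 = (-3 + 54)**2 = 51**2 = 2601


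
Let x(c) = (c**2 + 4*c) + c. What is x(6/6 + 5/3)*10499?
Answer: 1931816/9 ≈ 2.1465e+5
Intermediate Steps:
x(c) = c**2 + 5*c
x(6/6 + 5/3)*10499 = ((6/6 + 5/3)*(5 + (6/6 + 5/3)))*10499 = ((6*(1/6) + 5*(1/3))*(5 + (6*(1/6) + 5*(1/3))))*10499 = ((1 + 5/3)*(5 + (1 + 5/3)))*10499 = (8*(5 + 8/3)/3)*10499 = ((8/3)*(23/3))*10499 = (184/9)*10499 = 1931816/9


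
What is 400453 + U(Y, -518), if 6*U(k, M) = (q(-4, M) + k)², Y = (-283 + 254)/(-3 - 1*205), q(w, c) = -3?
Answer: 103951545577/259584 ≈ 4.0045e+5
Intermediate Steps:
Y = 29/208 (Y = -29/(-3 - 205) = -29/(-208) = -29*(-1/208) = 29/208 ≈ 0.13942)
U(k, M) = (-3 + k)²/6
400453 + U(Y, -518) = 400453 + (-3 + 29/208)²/6 = 400453 + (-595/208)²/6 = 400453 + (⅙)*(354025/43264) = 400453 + 354025/259584 = 103951545577/259584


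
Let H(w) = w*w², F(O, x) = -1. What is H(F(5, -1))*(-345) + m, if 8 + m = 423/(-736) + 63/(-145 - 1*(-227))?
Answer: 10175153/30176 ≈ 337.19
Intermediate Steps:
m = -235567/30176 (m = -8 + (423/(-736) + 63/(-145 - 1*(-227))) = -8 + (423*(-1/736) + 63/(-145 + 227)) = -8 + (-423/736 + 63/82) = -8 + 5841/30176 = -235567/30176 ≈ -7.8064)
H(w) = w³
H(F(5, -1))*(-345) + m = (-1)³*(-345) - 235567/30176 = -1*(-345) - 235567/30176 = 345 - 235567/30176 = 10175153/30176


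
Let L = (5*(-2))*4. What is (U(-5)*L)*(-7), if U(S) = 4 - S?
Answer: 2520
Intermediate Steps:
L = -40 (L = -10*4 = -40)
(U(-5)*L)*(-7) = ((4 - 1*(-5))*(-40))*(-7) = ((4 + 5)*(-40))*(-7) = (9*(-40))*(-7) = -360*(-7) = 2520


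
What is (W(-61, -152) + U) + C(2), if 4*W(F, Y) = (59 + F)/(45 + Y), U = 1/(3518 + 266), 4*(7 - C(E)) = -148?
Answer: 17817071/404888 ≈ 44.005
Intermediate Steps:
C(E) = 44 (C(E) = 7 - ¼*(-148) = 7 + 37 = 44)
U = 1/3784 ≈ 0.00026427
W(F, Y) = (59 + F)/(4*(45 + Y)) (W(F, Y) = ((59 + F)/(45 + Y))/4 = (59 + F)/(4*(45 + Y)))
(W(-61, -152) + U) + C(2) = ((59 - 61)/(4*(45 - 152)) + 1/3784) + 44 = ((¼)*(-2)/(-107) + 1/3784) + 44 = ((¼)*(-1/107)*(-2) + 1/3784) + 44 = (1/214 + 1/3784) + 44 = 1999/404888 + 44 = 17817071/404888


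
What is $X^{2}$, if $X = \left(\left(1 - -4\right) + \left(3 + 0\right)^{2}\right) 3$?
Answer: $1764$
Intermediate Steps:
$X = 42$ ($X = \left(\left(1 + 4\right) + 3^{2}\right) 3 = \left(5 + 9\right) 3 = 14 \cdot 3 = 42$)
$X^{2} = 42^{2} = 1764$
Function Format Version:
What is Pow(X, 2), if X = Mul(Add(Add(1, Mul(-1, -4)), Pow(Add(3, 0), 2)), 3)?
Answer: 1764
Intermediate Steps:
X = 42 (X = Mul(Add(Add(1, 4), Pow(3, 2)), 3) = Mul(Add(5, 9), 3) = Mul(14, 3) = 42)
Pow(X, 2) = Pow(42, 2) = 1764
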